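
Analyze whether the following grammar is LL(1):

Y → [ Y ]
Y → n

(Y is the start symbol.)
Yes, the grammar is LL(1).

For Y:
  PREDICT(Y → '[' Y ']') = { '[' }
  PREDICT(Y → n) = { 'n' }

All predict sets are disjoint. The grammar IS LL(1).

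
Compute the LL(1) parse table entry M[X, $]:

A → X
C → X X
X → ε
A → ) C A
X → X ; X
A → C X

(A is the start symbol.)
X → ε

To find M[X, $], we find productions for X where $ is in the predict set (PREDICT(N → α) = (FIRST(α) \ {ε}) ∪ (FOLLOW(N) if α ⇒* ε)).

Relevant sets:
  FIRST(X) = { ';', ε }
  FOLLOW(X) = { $, ')', ';' }

X → ε: PREDICT = { $, ')', ';' }
  $ is in predict set, so this production goes in M[X, $]
X → X ; X: PREDICT = { ';' }

M[X, $] = X → ε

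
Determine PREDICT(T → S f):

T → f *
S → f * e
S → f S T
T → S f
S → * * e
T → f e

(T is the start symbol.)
PREDICT(T → S f) = (FIRST(RHS) \ {ε}) ∪ (FOLLOW(T) if ε ∈ FIRST(RHS), i.e. RHS ⇒* ε)
FIRST(S) = { '*', 'f' }
FIRST(S f) = { '*', 'f' }
ε ∉ FIRST(S f), so FOLLOW(T) is not added.
PREDICT(T → S f) = { '*', 'f' }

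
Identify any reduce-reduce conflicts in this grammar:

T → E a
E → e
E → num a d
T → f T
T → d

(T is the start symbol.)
No reduce-reduce conflicts

A reduce-reduce conflict occurs when an LR(0) state has two complete items [A → α .] and [B → β .] — both call for a reduction, and with no lookahead the parser cannot choose between them.

Augment with T' → T and build the canonical LR(0) collection (I0 = CLOSURE({[T' → . T]}), then GOTO on every symbol after a dot until no new states appear). It has 11 states:
  I0: { [E → . e], [E → . num a d], [T → . E a], [T → . d], [T → . f T], [T' → . T] }  — shift
  I1: { [T → E . a] }  — shift
  I2: { [T' → T .] }  — accept
  I3: { [T → d .] }  — reduce
  I4: { [E → e .] }  — reduce
  I5: { [E → . e], [E → . num a d], [T → . E a], [T → . d], [T → . f T], [T → f . T] }  — shift
  I6: { [E → num . a d] }  — shift
  I7: { [E → num a . d] }  — shift
  I8: { [E → num a d .] }  — reduce
  I9: { [T → f T .] }  — reduce
  I10: { [T → E a .] }  — reduce

No state contains more than one complete item.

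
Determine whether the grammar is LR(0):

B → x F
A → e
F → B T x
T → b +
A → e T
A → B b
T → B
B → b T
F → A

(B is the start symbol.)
A grammar is LR(0) if no state in the canonical LR(0) collection has:
  - both a shift item (dot before a terminal) and a complete item (shift-reduce conflict), or
  - two or more complete items (reduce-reduce conflict; the accept item [B' → B .] counts as a complete item here).

Augment with B' → B and build the canonical LR(0) collection (I0 = CLOSURE({[B' → . B]}), then GOTO on every symbol after a dot until no new states appear). It has 16 states:
  I0: { [B → . b T], [B → . x F], [B' → . B] }  — shift
  I1: { [B' → B .] }  — accept
  I2: { [B → . b T], [B → . x F], [B → b . T], [T → . B], [T → . b +] }  — shift
  I3: { [A → . B b], [A → . e T], [A → . e], [B → . b T], [B → . x F], [B → x . F], [F → . A], [F → . B T x] }  — shift
  I4: { [F → A .] }  — reduce
  I5: { [A → B . b], [B → . b T], [B → . x F], [F → B . T x], [T → . B], [T → . b +] }  — shift
  I6: { [B → x F .] }  — reduce
  I7: { [A → e . T], [A → e .], [B → . b T], [B → . x F], [T → . B], [T → . b +] }  — shift, reduce
  I8: { [T → B .] }  — reduce
  I9: { [A → e T .] }  — reduce
  I10: { [B → . b T], [B → . x F], [B → b . T], [T → . B], [T → . b +], [T → b . +] }  — shift
  I11: { [T → b + .] }  — reduce
  I12: { [B → b T .] }  — reduce
  I13: { [F → B T . x] }  — shift
  I14: { [A → B b .], [B → . b T], [B → . x F], [B → b . T], [T → . B], [T → . b +], [T → b . +] }  — shift, reduce
  I15: { [F → B T x .] }  — reduce

Conflict in state I7:
  Shift-reduce conflict between [A → e .] and [B → . b T]
So the grammar is NOT LR(0).

Answer: No. Shift-reduce conflict between [A → e .] and [B → . b T]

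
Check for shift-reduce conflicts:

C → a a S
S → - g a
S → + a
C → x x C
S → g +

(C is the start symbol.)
Augment with C' → C and build the canonical LR(0) collection (I0 = CLOSURE({[C' → . C]}), then GOTO on every symbol after a dot until no new states appear). It has 15 states:
  I0: { [C → . a a S], [C → . x x C], [C' → . C] }  — shift
  I1: { [C' → C .] }  — accept
  I2: { [C → a . a S] }  — shift
  I3: { [C → x . x C] }  — shift
  I4: { [C → . a a S], [C → . x x C], [C → x x . C] }  — shift
  I5: { [C → x x C .] }  — reduce
  I6: { [C → a a . S], [S → . + a], [S → . - g a], [S → . g +] }  — shift
  I7: { [S → + . a] }  — shift
  I8: { [S → - . g a] }  — shift
  I9: { [C → a a S .] }  — reduce
  I10: { [S → g . +] }  — shift
  I11: { [S → g + .] }  — reduce
  I12: { [S → - g . a] }  — shift
  I13: { [S → - g a .] }  — reduce
  I14: { [S → + a .] }  — reduce

No state contains both a complete item and a shift item.

Answer: No shift-reduce conflicts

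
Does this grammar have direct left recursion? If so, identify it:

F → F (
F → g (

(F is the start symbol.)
Direct left recursion occurs when N → N α for some non-terminal N (the right-hand side begins with the left-hand side itself).

F → F (: LEFT RECURSIVE (starts with F)
F → g (: starts with g

The grammar has direct left recursion on: F.

Answer: Yes, F is left-recursive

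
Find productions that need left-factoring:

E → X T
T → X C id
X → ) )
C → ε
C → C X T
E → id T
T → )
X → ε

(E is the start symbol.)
Left-factoring is needed when two productions for the same non-terminal
share a common prefix on the right-hand side.

Productions for E:
  E → X T
  E → id T
Productions for T:
  T → X C id
  T → )
Productions for X:
  X → ) )
  X → ε
Productions for C:
  C → ε
  C → C X T

No common prefixes found.

Answer: No, left-factoring is not needed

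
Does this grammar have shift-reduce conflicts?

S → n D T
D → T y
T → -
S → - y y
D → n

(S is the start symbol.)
A shift-reduce conflict occurs when an LR(0) state has both:
  - a complete (reduce) item [A → α .] (dot at the end), and
  - a shift item [B → β . c γ] (dot before a terminal).

Augment with S' → S and build the canonical LR(0) collection (I0 = CLOSURE({[S' → . S]}), then GOTO on every symbol after a dot until no new states appear). It has 12 states:
  I0: { [S → . - y y], [S → . n D T], [S' → . S] }  — shift
  I1: { [S → - . y y] }  — shift
  I2: { [S' → S .] }  — accept
  I3: { [D → . T y], [D → . n], [S → n . D T], [T → . -] }  — shift
  I4: { [T → - .] }  — reduce
  I5: { [S → n D . T], [T → . -] }  — shift
  I6: { [D → T . y] }  — shift
  I7: { [D → n .] }  — reduce
  I8: { [D → T y .] }  — reduce
  I9: { [S → n D T .] }  — reduce
  I10: { [S → - y . y] }  — shift
  I11: { [S → - y y .] }  — reduce

No state contains both a complete item and a shift item.

Answer: No shift-reduce conflicts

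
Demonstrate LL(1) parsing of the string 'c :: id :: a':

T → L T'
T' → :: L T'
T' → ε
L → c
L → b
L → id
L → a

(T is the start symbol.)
LL(1) parsing maintains a stack (initially the start symbol over $) and the input. At each step: if the stack top is a terminal, match it against the current input token; if it is a non-terminal N, replace it with the RHS of M[N, lookahead] (the unique production whose predict set contains the lookahead).

Stack is shown with the top on the left.

Stack      Input           Action
---------------------------------
T $        c :: id :: a $  output T → L T'
L T' $     c :: id :: a $  output L → c
c T' $     c :: id :: a $  match 'c'
T' $       :: id :: a $    output T' → :: L T'
:: L T' $  :: id :: a $    match '::'
L T' $     id :: a $       output L → id
id T' $    id :: a $       match 'id'
T' $       :: a $          output T' → :: L T'
:: L T' $  :: a $          match '::'
L T' $     a $             output L → a
a T' $     a $             match 'a'
T' $       $               output T' → ε
$          $               accept

The string is accepted.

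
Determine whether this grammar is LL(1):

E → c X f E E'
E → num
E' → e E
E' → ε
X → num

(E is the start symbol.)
A grammar is LL(1) if for each non-terminal N with multiple productions, the predict sets of those productions are pairwise disjoint, where PREDICT(N → α) = (FIRST(α) \ {ε}) ∪ (FOLLOW(N) if α ⇒* ε).

Relevant sets:
  FOLLOW(E') = { $, 'e' }

For E:
  PREDICT(E → c X f E E') = { 'c' }
  PREDICT(E → num) = { 'num' }
For E':
  PREDICT(E' → e E) = { 'e' }
  PREDICT(E' → ε) = { $, 'e' }
X has a single production, so nothing to check there.

Conflict found: Predict set conflict for E': { 'e' }
The grammar is NOT LL(1).

Answer: No. Predict set conflict for E': { 'e' }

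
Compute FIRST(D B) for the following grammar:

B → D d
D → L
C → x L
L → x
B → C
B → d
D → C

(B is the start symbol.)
FIRST sets of the non-terminals involved (from the grammar, by fixed-point iteration):
  FIRST(D) = { 'x' }

To compute FIRST(D B), process the symbols left to right:
Symbol D is a non-terminal. Add FIRST(D) \ {ε} = { 'x' }
D is not nullable (ε ∉ FIRST(D)), so stop here.
FIRST(D B) = { 'x' }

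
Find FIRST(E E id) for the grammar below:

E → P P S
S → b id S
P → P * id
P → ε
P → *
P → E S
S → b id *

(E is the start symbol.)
FIRST sets of the non-terminals involved (from the grammar, by fixed-point iteration):
  FIRST(E) = { '*', 'b' }

To compute FIRST(E E id), process the symbols left to right:
Symbol E is a non-terminal. Add FIRST(E) \ {ε} = { '*', 'b' }
E is not nullable (ε ∉ FIRST(E)), so stop here.
FIRST(E E id) = { '*', 'b' }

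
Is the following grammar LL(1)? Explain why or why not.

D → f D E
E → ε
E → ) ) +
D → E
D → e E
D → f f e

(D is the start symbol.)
Relevant sets:
  FIRST(E) = { ')', ε }
  FOLLOW(D) = { $, ')' }
  FOLLOW(E) = { $, ')' }

For D:
  PREDICT(D → f D E) = { 'f' }
  PREDICT(D → E) = { $, ')' }
  PREDICT(D → e E) = { 'e' }
  PREDICT(D → f f e) = { 'f' }
For E:
  PREDICT(E → ε) = { $, ')' }
  PREDICT(E → ')' ')' '+') = { ')' }

Conflict found: Predict set conflict for D: { 'f' }
The grammar is NOT LL(1).

Answer: No. Predict set conflict for D: { 'f' }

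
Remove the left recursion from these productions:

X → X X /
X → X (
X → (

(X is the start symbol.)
X → ( X'
X' → X / X'
X' → ( X'
X' → ε

X is directly left-recursive. The standard transformation for
  A → A α₁ | ... | A α_m | β₁ | ... | β_n
is
  A  → β₁ A' | ... | β_n A'
  A' → α₁ A' | ... | α_m A' | ε

X → ( becomes X → ( X'
X → X X / becomes X' → X / X'
X → X ( becomes X' → ( X'
Add X' → ε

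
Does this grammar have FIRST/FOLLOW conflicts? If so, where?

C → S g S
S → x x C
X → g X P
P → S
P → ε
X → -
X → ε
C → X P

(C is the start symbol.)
A FIRST/FOLLOW conflict occurs when a non-terminal N has a nullable alternative N → β (β ⇒* ε) and another alternative N → α with FIRST(α) ∩ FOLLOW(N) ≠ ∅: on such a lookahead the parser cannot decide between expanding α and letting N vanish via β.

Nullable non-terminals: C, P, X.
FIRST sets used below: FIRST(S) = { 'x' }, FIRST(X) = { '-', 'g', ε }, FIRST(P) = { 'x', ε }

C: nullable alternative(s) C → X P; FOLLOW(C) = { $, 'g', 'x' }
  C → S g S: FIRST \ {ε} = { 'x' } — overlaps FOLLOW(C) on { 'x' }: CONFLICT
  C → X P: FIRST \ {ε} = { '-', 'g', 'x' } — this is the only nullable alternative, skip

P: nullable alternative(s) P → ε; FOLLOW(P) = { $, 'g', 'x' }
  P → S: FIRST \ {ε} = { 'x' } — overlaps FOLLOW(P) on { 'x' }: CONFLICT
  P → ε: FIRST \ {ε} = { } — this is the only nullable alternative, skip

X: nullable alternative(s) X → ε; FOLLOW(X) = { $, 'g', 'x' }
  X → g X P: FIRST \ {ε} = { 'g' } — overlaps FOLLOW(X) on { 'g' }: CONFLICT
  X → -: FIRST \ {ε} = { '-' } — disjoint from FOLLOW(X)
  X → ε: FIRST \ {ε} = { } — this is the only nullable alternative, skip

S has no nullable alternative, so no FIRST/FOLLOW check is needed there.

So the grammar has 3 FIRST/FOLLOW conflicts (marked CONFLICT above).

Answer: Yes. C → S g S with FOLLOW(C) on { 'x' }; X → g X P with FOLLOW(X) on { 'g' }; P → S with FOLLOW(P) on { 'x' }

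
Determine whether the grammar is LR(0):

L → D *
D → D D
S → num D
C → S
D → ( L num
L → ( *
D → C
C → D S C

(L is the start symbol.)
A grammar is LR(0) if no state in the canonical LR(0) collection has:
  - both a shift item (dot before a terminal) and a complete item (shift-reduce conflict), or
  - two or more complete items (reduce-reduce conflict; the accept item [L' → L .] counts as a complete item here).

Augment with L' → L and build the canonical LR(0) collection (I0 = CLOSURE({[L' → . L]}), then GOTO on every symbol after a dot until no new states appear). It has 17 states:
  I0: { [C → . D S C], [C → . S], [D → . ( L num], [D → . C], [D → . D D], [L → . ( *], [L → . D *], [L' → . L], [S → . num D] }  — shift
  I1: { [C → . D S C], [C → . S], [D → ( . L num], [D → . ( L num], [D → . C], [D → . D D], [L → ( . *], [L → . ( *], [L → . D *], [S → . num D] }  — shift
  I2: { [D → C .] }  — reduce
  I3: { [C → . D S C], [C → . S], [C → D . S C], [D → . ( L num], [D → . C], [D → . D D], [D → D . D], [L → D . *], [S → . num D] }  — shift
  I4: { [L' → L .] }  — accept
  I5: { [C → S .] }  — reduce
  I6: { [C → . D S C], [C → . S], [D → . ( L num], [D → . C], [D → . D D], [S → . num D], [S → num . D] }  — shift
  I7: { [C → . D S C], [C → . S], [D → ( . L num], [D → . ( L num], [D → . C], [D → . D D], [L → . ( *], [L → . D *], [S → . num D] }  — shift
  I8: { [C → . D S C], [C → . S], [C → D . S C], [D → . ( L num], [D → . C], [D → . D D], [D → D . D], [S → . num D], [S → num D .] }  — shift, reduce
  I9: { [C → . D S C], [C → . S], [C → D . S C], [D → . ( L num], [D → . C], [D → . D D], [D → D . D], [D → D D .], [S → . num D] }  — shift, reduce
  I10: { [C → . D S C], [C → . S], [C → D S . C], [C → S .], [D → . ( L num], [D → . C], [D → . D D], [S → . num D] }  — shift, reduce
  I11: { [C → D S C .], [D → C .] }  — 2 reduces
  I12: { [C → . D S C], [C → . S], [C → D . S C], [D → . ( L num], [D → . C], [D → . D D], [D → D . D], [S → . num D] }  — shift
  I13: { [D → ( L . num] }  — shift
  I14: { [D → ( L num .] }  — reduce
  I15: { [L → D * .] }  — reduce
  I16: { [L → ( * .] }  — reduce

Conflict in state I8:
  Shift-reduce conflict between [S → num D .] and [D → . ( L num]
So the grammar is NOT LR(0).

Answer: No. Shift-reduce conflict between [S → num D .] and [D → . ( L num]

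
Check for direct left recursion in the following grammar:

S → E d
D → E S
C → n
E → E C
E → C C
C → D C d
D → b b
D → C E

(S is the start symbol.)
Yes, E is left-recursive

Direct left recursion occurs when N → N α for some non-terminal N (the right-hand side begins with the left-hand side itself).

S → E d: starts with E
D → E S: starts with E
C → n: starts with n
E → E C: LEFT RECURSIVE (starts with E)
E → C C: starts with C
C → D C d: starts with D
D → b b: starts with b
D → C E: starts with C

The grammar has direct left recursion on: E.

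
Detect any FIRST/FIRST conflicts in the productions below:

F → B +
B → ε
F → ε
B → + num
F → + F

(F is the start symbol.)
Yes. F → B '+' / F → '+' F on { '+' }

A FIRST/FIRST conflict occurs when two productions N → α and N → β for the same non-terminal have FIRST(α) ∩ FIRST(β) ≠ ∅ (with ε ∈ FIRST of a nullable right-hand side, so two nullable alternatives also conflict).

FIRST sets of the non-terminals at (or reachable through a nullable prefix from) the front of some alternative:
  FIRST(B) = { '+', ε }

Productions for F:
  F → B +: FIRST = { '+' }
  F → ε: FIRST = { ε }
  F → + F: FIRST = { '+' }
Productions for B:
  B → ε: FIRST = { ε }
  B → + num: FIRST = { '+' }

Conflict for F: F → B + and F → + F
  Overlap: { '+' }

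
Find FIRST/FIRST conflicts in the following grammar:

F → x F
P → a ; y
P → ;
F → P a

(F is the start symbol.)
A FIRST/FIRST conflict occurs when two productions N → α and N → β for the same non-terminal have FIRST(α) ∩ FIRST(β) ≠ ∅ (with ε ∈ FIRST of a nullable right-hand side, so two nullable alternatives also conflict).

FIRST sets of the non-terminals at (or reachable through a nullable prefix from) the front of some alternative:
  FIRST(P) = { ';', 'a' }

Productions for F:
  F → x F: FIRST = { 'x' }
  F → P a: FIRST = { ';', 'a' }
Productions for P:
  P → a ; y: FIRST = { 'a' }
  P → ;: FIRST = { ';' }

All alternatives of each non-terminal have pairwise disjoint FIRST sets.

Answer: No FIRST/FIRST conflicts.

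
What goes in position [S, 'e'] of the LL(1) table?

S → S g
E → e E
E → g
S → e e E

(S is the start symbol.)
S → S g, S → e e E

To find M[S, 'e'], we find productions for S where 'e' is in the predict set (PREDICT(N → α) = (FIRST(α) \ {ε}) ∪ (FOLLOW(N) if α ⇒* ε)).

Relevant sets:
  FIRST(S) = { 'e' }

S → S g: PREDICT = { 'e' }
  'e' is in predict set, so this production goes in M[S, 'e']
S → e e E: PREDICT = { 'e' }
  'e' is in predict set, so this production goes in M[S, 'e']

M[S, 'e'] = S → S g, S → e e E  (a multiply-defined cell — the grammar is not LL(1))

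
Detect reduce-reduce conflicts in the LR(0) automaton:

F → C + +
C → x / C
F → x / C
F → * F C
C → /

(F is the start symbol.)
Augment with F' → F and build the canonical LR(0) collection (I0 = CLOSURE({[F' → . F]}), then GOTO on every symbol after a dot until no new states appear). It has 15 states:
  I0: { [C → . /], [C → . x / C], [F → . * F C], [F → . C + +], [F → . x / C], [F' → . F] }  — shift
  I1: { [C → . /], [C → . x / C], [F → * . F C], [F → . * F C], [F → . C + +], [F → . x / C] }  — shift
  I2: { [C → / .] }  — reduce
  I3: { [F → C . + +] }  — shift
  I4: { [F' → F .] }  — accept
  I5: { [C → x . / C], [F → x . / C] }  — shift
  I6: { [C → . /], [C → . x / C], [C → x / . C], [F → x / . C] }  — shift
  I7: { [C → x / C .], [F → x / C .] }  — 2 reduces
  I8: { [C → x . / C] }  — shift
  I9: { [C → . /], [C → . x / C], [C → x / . C] }  — shift
  I10: { [C → x / C .] }  — reduce
  I11: { [F → C + . +] }  — shift
  I12: { [F → C + + .] }  — reduce
  I13: { [C → . /], [C → . x / C], [F → * F . C] }  — shift
  I14: { [F → * F C .] }  — reduce

I7 contains complete items [C → x / C .], [F → x / C .] — reduce-reduce conflict.

Answer: Yes — I7: [C → x / C .] vs [F → x / C .]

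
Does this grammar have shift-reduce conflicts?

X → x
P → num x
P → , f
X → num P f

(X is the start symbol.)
No shift-reduce conflicts

Augment with X' → X and build the canonical LR(0) collection (I0 = CLOSURE({[X' → . X]}), then GOTO on every symbol after a dot until no new states appear). It has 10 states:
  I0: { [X → . num P f], [X → . x], [X' → . X] }  — shift
  I1: { [X' → X .] }  — accept
  I2: { [P → . , f], [P → . num x], [X → num . P f] }  — shift
  I3: { [X → x .] }  — reduce
  I4: { [P → , . f] }  — shift
  I5: { [X → num P . f] }  — shift
  I6: { [P → num . x] }  — shift
  I7: { [P → num x .] }  — reduce
  I8: { [X → num P f .] }  — reduce
  I9: { [P → , f .] }  — reduce

No state contains both a complete item and a shift item.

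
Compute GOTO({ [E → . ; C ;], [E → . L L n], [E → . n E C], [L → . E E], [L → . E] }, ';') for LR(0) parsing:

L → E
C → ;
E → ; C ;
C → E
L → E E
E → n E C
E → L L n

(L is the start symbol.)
{ [C → . ;], [C → . E], [E → . ; C ;], [E → . L L n], [E → . n E C], [E → ; . C ;], [L → . E E], [L → . E] }

GOTO(I, ';') = CLOSURE({ [A → αX.β] : [A → α.Xβ] ∈ I, X = ';' })

Items with dot before ';', with the dot advanced:
  [E → . ; C ;] → [E → ; . C ;]
Closure of the advanced items:
  [E → ; . C ;] has the dot before C: add [C → . ;], [C → . E]
  [C → . E] has the dot before E: add [E → . ; C ;], [E → . n E C], [E → . L L n]
  [E → . L L n] has the dot before L: add [L → . E], [L → . E E]

GOTO = { [C → . ;], [C → . E], [E → . ; C ;], [E → . L L n], [E → . n E C], [E → ; . C ;], [L → . E E], [L → . E] }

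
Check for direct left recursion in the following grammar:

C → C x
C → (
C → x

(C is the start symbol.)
Yes, C is left-recursive

C → C x: LEFT RECURSIVE (starts with C)
C → (: starts with '('
C → x: starts with x

The grammar has direct left recursion on: C.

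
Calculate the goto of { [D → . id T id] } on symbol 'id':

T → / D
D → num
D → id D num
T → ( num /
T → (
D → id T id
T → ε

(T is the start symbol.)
GOTO(I, 'id') = CLOSURE({ [A → αX.β] : [A → α.Xβ] ∈ I, X = 'id' })

Items with dot before 'id', with the dot advanced:
  [D → . id T id] → [D → id . T id]
Closure of the advanced items:
  [D → id . T id] has the dot before T: add [T → . / D], [T → . ( num /], [T → . (], [T → .]

GOTO = { [D → id . T id], [T → . ( num /], [T → . (], [T → . / D], [T → .] }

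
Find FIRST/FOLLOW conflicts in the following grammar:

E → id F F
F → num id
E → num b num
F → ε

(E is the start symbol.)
Nullable non-terminals: F.

F: nullable alternative(s) F → ε; FOLLOW(F) = { $, 'num' }
  F → num id: FIRST \ {ε} = { 'num' } — overlaps FOLLOW(F) on { 'num' }: CONFLICT
  F → ε: FIRST \ {ε} = { } — this is the only nullable alternative, skip

E has no nullable alternative, so no FIRST/FOLLOW check is needed there.

So the grammar has 1 FIRST/FOLLOW conflict (marked CONFLICT above).

Answer: Yes. F → num id with FOLLOW(F) on { 'num' }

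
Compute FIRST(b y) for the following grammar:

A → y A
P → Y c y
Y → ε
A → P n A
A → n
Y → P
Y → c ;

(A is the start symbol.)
{ 'b' }

To compute FIRST(b y), process the symbols left to right:
Symbol b is a terminal. Add 'b' and stop.
FIRST(b y) = { 'b' }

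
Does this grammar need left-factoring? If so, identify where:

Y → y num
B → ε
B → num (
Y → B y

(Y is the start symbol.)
No, left-factoring is not needed

Left-factoring is needed when two productions for the same non-terminal
share a common prefix on the right-hand side.

Productions for Y:
  Y → y num
  Y → B y
Productions for B:
  B → ε
  B → num (

No common prefixes found.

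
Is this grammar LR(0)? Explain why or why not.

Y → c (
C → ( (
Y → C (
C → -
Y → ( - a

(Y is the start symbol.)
Augment with Y' → Y and build the canonical LR(0) collection (I0 = CLOSURE({[Y' → . Y]}), then GOTO on every symbol after a dot until no new states appear). It has 11 states:
  I0: { [C → . ( (], [C → . -], [Y → . ( - a], [Y → . C (], [Y → . c (], [Y' → . Y] }  — shift
  I1: { [C → ( . (], [Y → ( . - a] }  — shift
  I2: { [C → - .] }  — reduce
  I3: { [Y → C . (] }  — shift
  I4: { [Y' → Y .] }  — accept
  I5: { [Y → c . (] }  — shift
  I6: { [Y → c ( .] }  — reduce
  I7: { [Y → C ( .] }  — reduce
  I8: { [C → ( ( .] }  — reduce
  I9: { [Y → ( - . a] }  — shift
  I10: { [Y → ( - a .] }  — reduce

Every state is either a pure shift/goto state or contains exactly one complete item and nothing to shift — no conflicts. The grammar is LR(0).

Answer: Yes, the grammar is LR(0)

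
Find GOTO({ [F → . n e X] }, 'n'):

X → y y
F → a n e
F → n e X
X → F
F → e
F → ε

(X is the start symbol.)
{ [F → n . e X] }

GOTO(I, 'n') = CLOSURE({ [A → αX.β] : [A → α.Xβ] ∈ I, X = 'n' })

Items with dot before 'n', with the dot advanced:
  [F → . n e X] → [F → n . e X]
Closure adds nothing (no advanced item has the dot before a non-terminal).

GOTO = { [F → n . e X] }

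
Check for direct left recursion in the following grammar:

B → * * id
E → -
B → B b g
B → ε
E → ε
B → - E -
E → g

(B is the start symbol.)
Yes, B is left-recursive

Direct left recursion occurs when N → N α for some non-terminal N (the right-hand side begins with the left-hand side itself).

B → * * id: starts with '*'
E → -: starts with '-'
B → B b g: LEFT RECURSIVE (starts with B)
B → ε: starts with ε
E → ε: starts with ε
B → - E -: starts with '-'
E → g: starts with g

The grammar has direct left recursion on: B.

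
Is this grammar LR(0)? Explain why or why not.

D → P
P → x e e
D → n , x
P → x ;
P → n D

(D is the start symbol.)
Yes, the grammar is LR(0)

A grammar is LR(0) if no state in the canonical LR(0) collection has:
  - both a shift item (dot before a terminal) and a complete item (shift-reduce conflict), or
  - two or more complete items (reduce-reduce conflict; the accept item [D' → D .] counts as a complete item here).

Augment with D' → D and build the canonical LR(0) collection (I0 = CLOSURE({[D' → . D]}), then GOTO on every symbol after a dot until no new states appear). It has 11 states:
  I0: { [D → . P], [D → . n , x], [D' → . D], [P → . n D], [P → . x ;], [P → . x e e] }  — shift
  I1: { [D' → D .] }  — accept
  I2: { [D → P .] }  — reduce
  I3: { [D → . P], [D → . n , x], [D → n . , x], [P → . n D], [P → . x ;], [P → . x e e], [P → n . D] }  — shift
  I4: { [P → x . ;], [P → x . e e] }  — shift
  I5: { [P → x ; .] }  — reduce
  I6: { [P → x e . e] }  — shift
  I7: { [P → x e e .] }  — reduce
  I8: { [D → n , . x] }  — shift
  I9: { [P → n D .] }  — reduce
  I10: { [D → n , x .] }  — reduce

Every state is either a pure shift/goto state or contains exactly one complete item and nothing to shift — no conflicts. The grammar is LR(0).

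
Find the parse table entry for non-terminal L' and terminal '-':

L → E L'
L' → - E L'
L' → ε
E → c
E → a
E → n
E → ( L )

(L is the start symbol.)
To find M[L', '-'], we find productions for L' where '-' is in the predict set (PREDICT(N → α) = (FIRST(α) \ {ε}) ∪ (FOLLOW(N) if α ⇒* ε)).

Relevant sets:
  FOLLOW(L') = { $, ')' }

L' → - E L': PREDICT = { '-' }
  '-' is in predict set, so this production goes in M[L', '-']
L' → ε: PREDICT = { $, ')' }

M[L', '-'] = L' → - E L'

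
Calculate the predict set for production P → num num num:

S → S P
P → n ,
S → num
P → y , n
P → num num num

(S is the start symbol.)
PREDICT(P → num num num) = (FIRST(RHS) \ {ε}) ∪ (FOLLOW(P) if ε ∈ FIRST(RHS), i.e. RHS ⇒* ε)
FIRST(num num num) = { 'num' }
ε ∉ FIRST(num num num), so FOLLOW(P) is not added.
PREDICT(P → num num num) = { 'num' }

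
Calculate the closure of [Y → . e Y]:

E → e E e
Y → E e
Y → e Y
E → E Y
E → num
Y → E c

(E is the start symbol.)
{ [Y → . e Y] }

To compute CLOSURE, for each item [A → α.Bβ] where B is a non-terminal, add [B → .γ] for all productions B → γ; repeat for the newly added items until nothing changes.

Start with: [Y → . e Y]
The dot precedes the terminal e, so nothing is added.

CLOSURE = { [Y → . e Y] }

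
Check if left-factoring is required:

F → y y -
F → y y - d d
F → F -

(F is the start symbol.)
Yes, F has productions with common prefix 'y y -'

Left-factoring is needed when two productions for the same non-terminal
share a common prefix on the right-hand side.

Productions for F:
  F → y y -
  F → y y - d d
  F → F -

Found common prefix 'y y -' in productions for F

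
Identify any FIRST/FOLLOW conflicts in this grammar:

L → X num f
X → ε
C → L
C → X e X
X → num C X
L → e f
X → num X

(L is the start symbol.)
A FIRST/FOLLOW conflict occurs when a non-terminal N has a nullable alternative N → β (β ⇒* ε) and another alternative N → α with FIRST(α) ∩ FOLLOW(N) ≠ ∅: on such a lookahead the parser cannot decide between expanding α and letting N vanish via β.

Nullable non-terminals: X.

X: nullable alternative(s) X → ε; FOLLOW(X) = { 'e', 'num' }
  X → ε: FIRST \ {ε} = { } — this is the only nullable alternative, skip
  X → num C X: FIRST \ {ε} = { 'num' } — overlaps FOLLOW(X) on { 'num' }: CONFLICT
  X → num X: FIRST \ {ε} = { 'num' } — overlaps FOLLOW(X) on { 'num' }: CONFLICT

C, L have no nullable alternative, so no FIRST/FOLLOW check is needed there.

So the grammar has 2 FIRST/FOLLOW conflicts (marked CONFLICT above).

Answer: Yes. X → num C X with FOLLOW(X) on { 'num' }; X → num X with FOLLOW(X) on { 'num' }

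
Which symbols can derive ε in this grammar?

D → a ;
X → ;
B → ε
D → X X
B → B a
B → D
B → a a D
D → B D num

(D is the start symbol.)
{ 'B' }

ε-productions: B → ε
So B is immediately nullable.
No further non-terminal can be added: every production for the remaining non-terminals contains a terminal or a non-nullable non-terminal.
Nullable = { 'B' }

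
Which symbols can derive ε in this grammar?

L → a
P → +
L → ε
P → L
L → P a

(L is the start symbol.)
{ 'L', 'P' }

A non-terminal is nullable if it can derive ε (the empty string): either it has an ε-production, or it has a production whose right-hand side consists entirely of nullable non-terminals.

ε-productions: L → ε
So L is immediately nullable.
P → L: every symbol on the right is nullable, so P is nullable too.
Every non-terminal is now nullable.
Nullable = { 'L', 'P' }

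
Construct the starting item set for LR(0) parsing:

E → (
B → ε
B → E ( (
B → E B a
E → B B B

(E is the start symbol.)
First, augment the grammar with E' → E
I₀ = CLOSURE({ [E' → . E] }):
  [E' → . E] has the dot before E: add [E → . (], [E → . B B B]
  [E → . B B B] has the dot before B: add [B → .], [B → . E ( (], [B → . E B a]
No further items can be added.

I₀ = { [B → . E ( (], [B → . E B a], [B → .], [E → . (], [E → . B B B], [E' → . E] }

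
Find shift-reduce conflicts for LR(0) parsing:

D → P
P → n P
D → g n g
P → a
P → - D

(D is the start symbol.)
A shift-reduce conflict occurs when an LR(0) state has both:
  - a complete (reduce) item [A → α .] (dot at the end), and
  - a shift item [B → β . c γ] (dot before a terminal).

Augment with D' → D and build the canonical LR(0) collection (I0 = CLOSURE({[D' → . D]}), then GOTO on every symbol after a dot until no new states appear). It has 11 states:
  I0: { [D → . P], [D → . g n g], [D' → . D], [P → . - D], [P → . a], [P → . n P] }  — shift
  I1: { [D → . P], [D → . g n g], [P → - . D], [P → . - D], [P → . a], [P → . n P] }  — shift
  I2: { [D' → D .] }  — accept
  I3: { [D → P .] }  — reduce
  I4: { [P → a .] }  — reduce
  I5: { [D → g . n g] }  — shift
  I6: { [P → . - D], [P → . a], [P → . n P], [P → n . P] }  — shift
  I7: { [P → n P .] }  — reduce
  I8: { [D → g n . g] }  — shift
  I9: { [D → g n g .] }  — reduce
  I10: { [P → - D .] }  — reduce

No state contains both a complete item and a shift item.

Answer: No shift-reduce conflicts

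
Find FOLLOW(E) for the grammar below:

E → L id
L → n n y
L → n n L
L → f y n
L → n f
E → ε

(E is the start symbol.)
{ $ }

To compute FOLLOW(E), find every occurrence of E on a right-hand side N → α E β: add FIRST(β) \ {ε}, and if β is empty or nullable also add FOLLOW(N). Iterate to a fixed point.

E is the start symbol, so $ ∈ FOLLOW(E).
E does not occur on any right-hand side.

Taking the union: FOLLOW(E) = { $ }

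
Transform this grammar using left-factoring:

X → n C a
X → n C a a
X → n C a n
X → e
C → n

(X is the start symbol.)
Left-factoring transforms A → αβ₁ | αβ₂ into A → αA' and A' → β₁ | β₂
(α is the longest common prefix among the alternatives). Repeat until
no nonterminal has two alternatives with a common prefix.

Round 1: X has alternatives sharing prefix 'n C a'. Introduce X': X → n C a X'
  Add: X' → ε
  Add: X' → a
  Add: X' → n

No remaining common prefixes — done.

Resulting grammar:
X → n C a X'
X' → ε
X' → a
X' → n
X → e
C → n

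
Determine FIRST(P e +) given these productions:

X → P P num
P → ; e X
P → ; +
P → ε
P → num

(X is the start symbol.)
FIRST sets of the non-terminals involved (from the grammar, by fixed-point iteration):
  FIRST(P) = { ';', 'num', ε }

To compute FIRST(P e +), process the symbols left to right:
Symbol P is a non-terminal. Add FIRST(P) \ {ε} = { ';', 'num' }
P is nullable (ε ∈ FIRST(P)), continue to the next symbol.
Symbol e is a terminal. Add 'e' and stop.
FIRST(P e +) = { ';', 'e', 'num' }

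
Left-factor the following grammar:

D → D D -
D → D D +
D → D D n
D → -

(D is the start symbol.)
Left-factoring transforms A → αβ₁ | αβ₂ into A → αA' and A' → β₁ | β₂
(α is the longest common prefix among the alternatives). Repeat until
no nonterminal has two alternatives with a common prefix.

Round 1: D has alternatives sharing prefix 'D D'. Introduce D': D → D D D'
  Add: D' → -
  Add: D' → +
  Add: D' → n

No remaining common prefixes — done.

Resulting grammar:
D → D D D'
D' → -
D' → +
D' → n
D → -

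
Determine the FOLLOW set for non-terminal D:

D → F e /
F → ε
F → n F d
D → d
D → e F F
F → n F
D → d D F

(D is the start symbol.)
{ $, 'n' }

To compute FOLLOW(D), find every occurrence of D on a right-hand side N → α D β: add FIRST(β) \ {ε}, and if β is empty or nullable also add FOLLOW(N). Iterate to a fixed point.

D is the start symbol, so $ ∈ FOLLOW(D).
In D → d D F: D is followed by F, add FIRST(F) \ {ε} = { 'n' }
  F is nullable, so FOLLOW(D) is also included — that is the set being defined, nothing new

Taking the union: FOLLOW(D) = { $, 'n' }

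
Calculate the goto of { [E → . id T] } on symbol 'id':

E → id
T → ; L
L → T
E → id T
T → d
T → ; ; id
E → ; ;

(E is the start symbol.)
GOTO(I, 'id') = CLOSURE({ [A → αX.β] : [A → α.Xβ] ∈ I, X = 'id' })

Items with dot before 'id', with the dot advanced:
  [E → . id T] → [E → id . T]
Closure of the advanced items:
  [E → id . T] has the dot before T: add [T → . ; L], [T → . d], [T → . ; ; id]

GOTO = { [E → id . T], [T → . ; ; id], [T → . ; L], [T → . d] }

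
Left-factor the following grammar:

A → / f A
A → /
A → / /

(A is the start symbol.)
A → / A'
A' → f A
A' → ε
A' → /

Left-factoring transforms A → αβ₁ | αβ₂ into A → αA' and A' → β₁ | β₂
(α is the longest common prefix among the alternatives). Repeat until
no nonterminal has two alternatives with a common prefix.

Round 1: A has alternatives sharing prefix '/'. Introduce A': A → / A'
  Add: A' → f A
  Add: A' → ε
  Add: A' → /

No remaining common prefixes — done.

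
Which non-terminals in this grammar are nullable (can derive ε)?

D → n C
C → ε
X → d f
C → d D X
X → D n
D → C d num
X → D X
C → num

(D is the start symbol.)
ε-productions: C → ε
So C is immediately nullable.
No further non-terminal can be added: every production for the remaining non-terminals contains a terminal or a non-nullable non-terminal.
Nullable = { 'C' }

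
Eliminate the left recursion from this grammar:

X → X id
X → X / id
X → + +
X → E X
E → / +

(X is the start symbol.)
X is directly left-recursive. The standard transformation for
  A → A α₁ | ... | A α_m | β₁ | ... | β_n
is
  A  → β₁ A' | ... | β_n A'
  A' → α₁ A' | ... | α_m A' | ε

X → + + becomes X → + + X'
X → E X becomes X → E X X'
X → X id becomes X' → id X'
X → X / id becomes X' → / id X'
Add X' → ε

Productions for other non-terminals are unchanged:
  E → / +

Resulting grammar:
X → + + X'
X → E X X'
X' → id X'
X' → / id X'
X' → ε
E → / +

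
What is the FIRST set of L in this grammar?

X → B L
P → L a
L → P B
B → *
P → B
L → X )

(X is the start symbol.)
To compute FIRST(L), examine every production with L on the left-hand side, reading each right-hand side left to right until a non-nullable symbol is reached.

FIRST sets of the other non-terminals involved (by the same procedure, iterated to a fixed point):
  FIRST(P) = { '*' }
  FIRST(X) = { '*' }

From L → P B:
  - P is a non-terminal: add FIRST(P) \ {ε} = { '*' }
    P is not nullable, so stop
From L → X ):
  - X is a non-terminal: add FIRST(X) \ {ε} = { '*' }
    X is not nullable, so stop

Collecting: FIRST(L) = { '*' }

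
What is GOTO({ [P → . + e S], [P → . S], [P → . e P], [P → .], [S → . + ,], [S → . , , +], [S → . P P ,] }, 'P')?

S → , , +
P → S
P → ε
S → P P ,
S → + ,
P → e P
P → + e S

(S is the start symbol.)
GOTO(I, 'P') = CLOSURE({ [A → αX.β] : [A → α.Xβ] ∈ I, X = 'P' })

Items with dot before 'P', with the dot advanced:
  [S → . P P ,] → [S → P . P ,]
Closure of the advanced items:
  [S → P . P ,] has the dot before P: add [P → . S], [P → .], [P → . e P], [P → . + e S]
  [P → . S] has the dot before S: add [S → . , , +], [S → . P P ,], [S → . + ,]

GOTO = { [P → . + e S], [P → . S], [P → . e P], [P → .], [S → . + ,], [S → . , , +], [S → . P P ,], [S → P . P ,] }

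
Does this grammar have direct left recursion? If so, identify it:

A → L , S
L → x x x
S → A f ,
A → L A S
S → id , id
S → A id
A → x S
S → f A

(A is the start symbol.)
No direct left recursion

Direct left recursion occurs when N → N α for some non-terminal N (the right-hand side begins with the left-hand side itself).

A → L , S: starts with L
L → x x x: starts with x
S → A f ,: starts with A
A → L A S: starts with L
S → id , id: starts with id
S → A id: starts with A
A → x S: starts with x
S → f A: starts with f

No direct left recursion found.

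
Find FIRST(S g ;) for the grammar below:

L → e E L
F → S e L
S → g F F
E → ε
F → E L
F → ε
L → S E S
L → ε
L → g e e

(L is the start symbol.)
FIRST sets of the non-terminals involved (from the grammar, by fixed-point iteration):
  FIRST(S) = { 'g' }

To compute FIRST(S g ;), process the symbols left to right:
Symbol S is a non-terminal. Add FIRST(S) \ {ε} = { 'g' }
S is not nullable (ε ∉ FIRST(S)), so stop here.
FIRST(S g ;) = { 'g' }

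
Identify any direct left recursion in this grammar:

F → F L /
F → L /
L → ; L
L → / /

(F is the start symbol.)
Yes, F is left-recursive

Direct left recursion occurs when N → N α for some non-terminal N (the right-hand side begins with the left-hand side itself).

F → F L /: LEFT RECURSIVE (starts with F)
F → L /: starts with L
L → ; L: starts with ';'
L → / /: starts with '/'

The grammar has direct left recursion on: F.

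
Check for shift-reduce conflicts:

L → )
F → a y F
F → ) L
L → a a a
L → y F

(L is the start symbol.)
A shift-reduce conflict occurs when an LR(0) state has both:
  - a complete (reduce) item [A → α .] (dot at the end), and
  - a shift item [B → β . c γ] (dot before a terminal).

Augment with L' → L and build the canonical LR(0) collection (I0 = CLOSURE({[L' → . L]}), then GOTO on every symbol after a dot until no new states appear). It has 13 states:
  I0: { [L → . )], [L → . a a a], [L → . y F], [L' → . L] }  — shift
  I1: { [L → ) .] }  — reduce
  I2: { [L' → L .] }  — accept
  I3: { [L → a . a a] }  — shift
  I4: { [F → . ) L], [F → . a y F], [L → y . F] }  — shift
  I5: { [F → ) . L], [L → . )], [L → . a a a], [L → . y F] }  — shift
  I6: { [L → y F .] }  — reduce
  I7: { [F → a . y F] }  — shift
  I8: { [F → . ) L], [F → . a y F], [F → a y . F] }  — shift
  I9: { [F → a y F .] }  — reduce
  I10: { [F → ) L .] }  — reduce
  I11: { [L → a a . a] }  — shift
  I12: { [L → a a a .] }  — reduce

No state contains both a complete item and a shift item.

Answer: No shift-reduce conflicts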